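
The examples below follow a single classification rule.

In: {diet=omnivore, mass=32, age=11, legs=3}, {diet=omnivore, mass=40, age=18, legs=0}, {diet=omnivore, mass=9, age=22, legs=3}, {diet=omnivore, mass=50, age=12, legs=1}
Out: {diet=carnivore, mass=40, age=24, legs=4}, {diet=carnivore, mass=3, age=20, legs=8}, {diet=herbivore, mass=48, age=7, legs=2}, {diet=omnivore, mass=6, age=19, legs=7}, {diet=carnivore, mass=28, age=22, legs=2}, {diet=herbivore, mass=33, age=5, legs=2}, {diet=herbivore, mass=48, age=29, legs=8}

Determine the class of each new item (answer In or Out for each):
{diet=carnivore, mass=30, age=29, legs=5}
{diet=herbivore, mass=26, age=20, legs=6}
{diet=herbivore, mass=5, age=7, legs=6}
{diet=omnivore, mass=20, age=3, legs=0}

Out, Out, Out, In

The common property of the 'In' items is: diet is omnivore AND legs ≤ 3. No 'Out' item has it.
{diet=carnivore, mass=30, age=29, legs=5} → diet is carnivore, legs = 5 → Out. {diet=herbivore, mass=26, age=20, legs=6} → diet is herbivore, legs = 6 → Out. {diet=herbivore, mass=5, age=7, legs=6} → diet is herbivore, legs = 6 → Out. {diet=omnivore, mass=20, age=3, legs=0} → diet is omnivore, legs = 0 → In.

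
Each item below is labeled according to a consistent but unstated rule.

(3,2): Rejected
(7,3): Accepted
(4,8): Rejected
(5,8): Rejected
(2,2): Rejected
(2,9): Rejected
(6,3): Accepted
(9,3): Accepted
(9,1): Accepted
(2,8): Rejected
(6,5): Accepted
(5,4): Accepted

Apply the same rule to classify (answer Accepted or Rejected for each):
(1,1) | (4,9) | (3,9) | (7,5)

Rejected, Rejected, Rejected, Accepted

A rule that fits every label: first > second AND sum ≥ 9 — true of each 'Accepted' example, false of each 'Rejected' one.
(1,1) → 1 = 1, 1+1 = 2 → Rejected. (4,9) → 4 < 9, 4+9 = 13 → Rejected. (3,9) → 3 < 9, 3+9 = 12 → Rejected. (7,5) → 7 > 5, 7+5 = 12 → Accepted.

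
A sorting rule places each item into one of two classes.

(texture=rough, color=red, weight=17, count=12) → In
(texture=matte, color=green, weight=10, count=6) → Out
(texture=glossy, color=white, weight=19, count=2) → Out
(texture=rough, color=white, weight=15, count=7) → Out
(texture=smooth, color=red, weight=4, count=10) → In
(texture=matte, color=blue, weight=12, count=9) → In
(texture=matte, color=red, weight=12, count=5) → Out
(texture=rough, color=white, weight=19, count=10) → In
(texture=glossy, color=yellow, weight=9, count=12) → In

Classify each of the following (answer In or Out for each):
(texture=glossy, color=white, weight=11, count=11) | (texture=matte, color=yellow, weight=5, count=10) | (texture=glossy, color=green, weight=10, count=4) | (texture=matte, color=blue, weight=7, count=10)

In, In, Out, In

A rule that fits every label: count ≥ 9 — true of each 'In' example, false of each 'Out' one.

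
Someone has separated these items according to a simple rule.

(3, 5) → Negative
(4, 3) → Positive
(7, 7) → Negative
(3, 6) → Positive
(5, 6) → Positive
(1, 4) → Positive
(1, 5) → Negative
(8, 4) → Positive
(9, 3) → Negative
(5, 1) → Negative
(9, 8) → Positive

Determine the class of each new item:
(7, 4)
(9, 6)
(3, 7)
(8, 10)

Positive, Positive, Negative, Positive

The pattern is that an item is 'Positive' exactly when: product is even.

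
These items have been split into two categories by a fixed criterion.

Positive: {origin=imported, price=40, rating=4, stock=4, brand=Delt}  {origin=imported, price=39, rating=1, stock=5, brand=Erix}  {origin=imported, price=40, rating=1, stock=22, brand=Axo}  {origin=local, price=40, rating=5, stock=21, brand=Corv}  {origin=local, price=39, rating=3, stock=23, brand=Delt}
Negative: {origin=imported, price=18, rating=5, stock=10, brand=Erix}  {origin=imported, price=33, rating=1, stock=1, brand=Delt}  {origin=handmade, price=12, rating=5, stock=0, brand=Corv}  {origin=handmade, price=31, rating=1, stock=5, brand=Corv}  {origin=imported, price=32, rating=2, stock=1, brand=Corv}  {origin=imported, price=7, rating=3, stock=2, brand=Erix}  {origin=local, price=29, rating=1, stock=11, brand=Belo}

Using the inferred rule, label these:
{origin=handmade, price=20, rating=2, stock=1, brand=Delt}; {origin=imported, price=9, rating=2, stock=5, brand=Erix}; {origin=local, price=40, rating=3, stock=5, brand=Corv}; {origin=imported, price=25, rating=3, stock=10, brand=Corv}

The pattern is that an item is 'Positive' exactly when: price ≥ 39.

Negative, Negative, Positive, Negative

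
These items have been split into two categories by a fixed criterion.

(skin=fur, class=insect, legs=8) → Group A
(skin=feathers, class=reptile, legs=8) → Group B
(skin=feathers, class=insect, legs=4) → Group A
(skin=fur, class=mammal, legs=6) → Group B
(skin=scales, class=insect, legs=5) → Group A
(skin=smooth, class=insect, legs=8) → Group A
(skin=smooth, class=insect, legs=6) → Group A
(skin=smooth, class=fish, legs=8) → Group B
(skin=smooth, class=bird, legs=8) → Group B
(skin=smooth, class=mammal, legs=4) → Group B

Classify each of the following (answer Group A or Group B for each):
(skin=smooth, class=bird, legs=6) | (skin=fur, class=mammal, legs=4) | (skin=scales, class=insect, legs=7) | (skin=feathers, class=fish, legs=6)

Group B, Group B, Group A, Group B

Looking at the examples, the only property every 'Group A' case has and every 'Group B' case lacks is: class is insect.
(skin=smooth, class=bird, legs=6) → class is bird → Group B.
(skin=fur, class=mammal, legs=4) → class is mammal → Group B.
(skin=scales, class=insect, legs=7) → class is insect → Group A.
(skin=feathers, class=fish, legs=6) → class is fish → Group B.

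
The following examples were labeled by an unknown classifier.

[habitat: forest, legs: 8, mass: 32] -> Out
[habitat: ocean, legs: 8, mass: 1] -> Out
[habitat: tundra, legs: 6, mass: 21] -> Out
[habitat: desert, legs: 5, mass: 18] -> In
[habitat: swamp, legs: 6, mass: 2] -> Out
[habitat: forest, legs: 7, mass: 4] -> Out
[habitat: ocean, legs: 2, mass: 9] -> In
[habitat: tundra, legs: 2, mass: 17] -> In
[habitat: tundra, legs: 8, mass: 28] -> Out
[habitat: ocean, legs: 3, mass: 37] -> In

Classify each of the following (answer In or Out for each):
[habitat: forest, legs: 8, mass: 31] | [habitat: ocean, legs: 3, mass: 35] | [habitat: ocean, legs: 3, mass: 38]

Out, In, In

The pattern is that an item is 'In' exactly when: legs ≤ 5.
[habitat: forest, legs: 8, mass: 31]: legs = 8, does not pass → Out. [habitat: ocean, legs: 3, mass: 35]: legs = 3, meets the rule → In. [habitat: ocean, legs: 3, mass: 38]: legs = 3, meets the rule → In.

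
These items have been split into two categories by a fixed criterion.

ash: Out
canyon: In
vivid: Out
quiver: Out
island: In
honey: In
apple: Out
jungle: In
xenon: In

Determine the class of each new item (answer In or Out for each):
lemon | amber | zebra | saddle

In, Out, Out, Out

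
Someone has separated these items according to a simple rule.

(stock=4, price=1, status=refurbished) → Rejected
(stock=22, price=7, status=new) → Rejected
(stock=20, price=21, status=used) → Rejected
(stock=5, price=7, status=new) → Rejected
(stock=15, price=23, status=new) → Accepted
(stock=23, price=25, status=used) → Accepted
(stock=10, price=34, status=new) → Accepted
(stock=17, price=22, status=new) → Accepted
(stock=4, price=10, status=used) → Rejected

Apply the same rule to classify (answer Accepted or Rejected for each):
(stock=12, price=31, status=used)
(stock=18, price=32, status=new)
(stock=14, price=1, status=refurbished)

Accepted, Accepted, Rejected

The pattern is that an item is 'Accepted' exactly when: price ≥ 22.
(stock=12, price=31, status=used) → price = 31 → Accepted.
(stock=18, price=32, status=new) → price = 32 → Accepted.
(stock=14, price=1, status=refurbished) → price = 1 → Rejected.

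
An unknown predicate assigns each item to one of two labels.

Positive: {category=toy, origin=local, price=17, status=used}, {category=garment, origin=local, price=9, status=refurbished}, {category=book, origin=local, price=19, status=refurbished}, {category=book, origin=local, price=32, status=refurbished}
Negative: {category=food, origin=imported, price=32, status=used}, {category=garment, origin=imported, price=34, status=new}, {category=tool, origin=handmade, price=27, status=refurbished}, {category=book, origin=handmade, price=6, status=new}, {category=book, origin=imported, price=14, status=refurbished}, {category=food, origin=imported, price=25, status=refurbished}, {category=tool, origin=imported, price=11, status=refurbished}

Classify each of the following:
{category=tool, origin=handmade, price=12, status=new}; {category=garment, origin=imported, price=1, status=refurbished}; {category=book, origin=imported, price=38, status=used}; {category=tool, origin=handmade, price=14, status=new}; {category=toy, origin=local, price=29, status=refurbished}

The common property of the 'Positive' items is: origin is local. No 'Negative' item has it.
{category=tool, origin=handmade, price=12, status=new}: origin is handmade — doesn't qualify, so Negative. {category=garment, origin=imported, price=1, status=refurbished}: origin is imported — doesn't qualify, so Negative. {category=book, origin=imported, price=38, status=used}: origin is imported — doesn't qualify, so Negative. {category=tool, origin=handmade, price=14, status=new}: origin is handmade — doesn't qualify, so Negative. {category=toy, origin=local, price=29, status=refurbished}: origin is local — satisfies this, so Positive.

Negative, Negative, Negative, Negative, Positive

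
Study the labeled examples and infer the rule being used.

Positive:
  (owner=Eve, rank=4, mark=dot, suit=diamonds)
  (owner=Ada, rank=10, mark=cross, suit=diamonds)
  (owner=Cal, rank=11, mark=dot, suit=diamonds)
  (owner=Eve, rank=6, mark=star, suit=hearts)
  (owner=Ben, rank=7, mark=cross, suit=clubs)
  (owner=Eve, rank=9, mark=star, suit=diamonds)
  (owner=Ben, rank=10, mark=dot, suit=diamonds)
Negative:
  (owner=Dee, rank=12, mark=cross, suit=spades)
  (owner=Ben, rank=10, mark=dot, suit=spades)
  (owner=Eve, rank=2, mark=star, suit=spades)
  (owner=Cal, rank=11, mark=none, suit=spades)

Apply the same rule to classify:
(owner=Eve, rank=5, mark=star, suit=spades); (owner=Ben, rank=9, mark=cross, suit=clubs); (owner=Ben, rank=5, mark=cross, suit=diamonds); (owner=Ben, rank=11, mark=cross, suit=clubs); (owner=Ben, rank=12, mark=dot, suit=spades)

Negative, Positive, Positive, Positive, Negative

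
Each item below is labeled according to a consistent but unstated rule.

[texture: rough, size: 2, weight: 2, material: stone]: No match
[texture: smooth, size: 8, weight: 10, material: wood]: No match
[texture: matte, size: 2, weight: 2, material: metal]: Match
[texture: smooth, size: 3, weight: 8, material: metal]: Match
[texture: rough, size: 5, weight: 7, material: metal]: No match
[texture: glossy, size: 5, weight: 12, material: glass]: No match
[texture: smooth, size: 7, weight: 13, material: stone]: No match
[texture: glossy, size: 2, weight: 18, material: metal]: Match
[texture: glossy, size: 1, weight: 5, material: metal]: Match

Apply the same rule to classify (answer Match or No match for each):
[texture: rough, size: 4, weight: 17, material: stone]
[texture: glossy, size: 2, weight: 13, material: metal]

The pattern is that an item is 'Match' exactly when: material is metal AND size ≤ 3.
[texture: rough, size: 4, weight: 17, material: stone] → material is stone, size = 4 → No match. [texture: glossy, size: 2, weight: 13, material: metal] → material is metal, size = 2 → Match.

No match, Match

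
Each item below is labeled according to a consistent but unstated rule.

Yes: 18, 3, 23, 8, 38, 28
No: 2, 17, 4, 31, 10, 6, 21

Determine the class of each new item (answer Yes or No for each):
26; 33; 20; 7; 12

No, Yes, No, No, No

The pattern is that an item is 'Yes' exactly when: ≡ 3 (mod 5).
26: 26 mod 5 = 1 — lacks this property, so No.
33: 33 mod 5 = 3 — meets the rule, so Yes.
20: 20 mod 5 = 0 — lacks this property, so No.
7: 7 mod 5 = 2 — lacks this property, so No.
12: 12 mod 5 = 2 — lacks this property, so No.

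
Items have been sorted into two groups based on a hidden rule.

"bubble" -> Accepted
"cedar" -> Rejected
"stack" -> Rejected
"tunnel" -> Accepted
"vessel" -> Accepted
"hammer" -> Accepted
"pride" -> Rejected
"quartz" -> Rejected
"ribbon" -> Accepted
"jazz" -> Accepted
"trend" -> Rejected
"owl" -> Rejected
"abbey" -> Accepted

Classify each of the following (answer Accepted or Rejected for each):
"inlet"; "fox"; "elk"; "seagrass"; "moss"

Rejected, Rejected, Rejected, Accepted, Accepted

The distinguishing property — has a double letter — holds for all the 'Accepted' cases and none of the 'Rejected' cases.
"inlet" → no doubled letter → Rejected.
"fox" → no doubled letter → Rejected.
"elk" → no doubled letter → Rejected.
"seagrass" → 'ss' doubled → Accepted.
"moss" → 'ss' doubled → Accepted.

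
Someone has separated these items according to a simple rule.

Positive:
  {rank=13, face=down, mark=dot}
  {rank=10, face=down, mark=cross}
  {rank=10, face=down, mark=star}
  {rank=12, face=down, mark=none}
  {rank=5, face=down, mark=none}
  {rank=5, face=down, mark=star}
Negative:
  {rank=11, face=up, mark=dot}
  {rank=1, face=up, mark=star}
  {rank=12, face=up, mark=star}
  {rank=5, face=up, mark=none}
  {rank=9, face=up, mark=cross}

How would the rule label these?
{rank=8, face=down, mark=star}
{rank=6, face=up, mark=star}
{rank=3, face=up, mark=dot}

Positive, Negative, Negative

Every 'Positive' example satisfies: face is down. None of the 'Negative' examples do.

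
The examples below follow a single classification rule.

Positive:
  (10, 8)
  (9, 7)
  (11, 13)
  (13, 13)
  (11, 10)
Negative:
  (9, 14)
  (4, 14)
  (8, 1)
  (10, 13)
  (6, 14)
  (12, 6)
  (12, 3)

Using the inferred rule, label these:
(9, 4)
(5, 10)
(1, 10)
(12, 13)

Negative, Negative, Negative, Positive

'Positive' ⟺ |first − second| ≤ 2.
(9, 4) → |9−4| = 5 → Negative. (5, 10) → |5−10| = 5 → Negative. (1, 10) → |1−10| = 9 → Negative. (12, 13) → |12−13| = 1 → Positive.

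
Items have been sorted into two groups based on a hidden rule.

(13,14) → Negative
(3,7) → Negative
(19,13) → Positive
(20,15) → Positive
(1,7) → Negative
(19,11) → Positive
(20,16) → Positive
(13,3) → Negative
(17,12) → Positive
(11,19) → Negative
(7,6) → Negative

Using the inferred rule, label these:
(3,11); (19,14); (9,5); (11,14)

Negative, Positive, Negative, Negative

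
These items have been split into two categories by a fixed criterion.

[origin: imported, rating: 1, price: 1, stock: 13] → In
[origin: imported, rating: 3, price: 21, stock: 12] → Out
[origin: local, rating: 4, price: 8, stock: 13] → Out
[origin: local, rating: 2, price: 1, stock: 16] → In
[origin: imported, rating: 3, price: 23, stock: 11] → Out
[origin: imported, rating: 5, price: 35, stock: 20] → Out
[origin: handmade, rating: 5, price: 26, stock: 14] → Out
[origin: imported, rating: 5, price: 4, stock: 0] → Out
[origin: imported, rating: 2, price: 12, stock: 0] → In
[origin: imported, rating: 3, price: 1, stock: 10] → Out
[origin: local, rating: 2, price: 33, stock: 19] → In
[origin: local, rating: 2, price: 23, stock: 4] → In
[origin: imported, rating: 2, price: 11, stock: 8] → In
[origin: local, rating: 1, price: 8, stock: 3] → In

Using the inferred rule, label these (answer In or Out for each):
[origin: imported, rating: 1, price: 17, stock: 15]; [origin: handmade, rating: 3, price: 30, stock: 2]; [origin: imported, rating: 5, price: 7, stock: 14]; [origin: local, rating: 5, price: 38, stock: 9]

In, Out, Out, Out

The classifier is using: rating ≤ 2.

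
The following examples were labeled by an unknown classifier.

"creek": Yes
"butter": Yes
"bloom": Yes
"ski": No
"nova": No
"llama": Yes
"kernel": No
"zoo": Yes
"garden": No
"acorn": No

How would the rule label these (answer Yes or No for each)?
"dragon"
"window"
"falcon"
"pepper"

No, No, No, Yes

Every 'Yes' example satisfies: has a double letter. None of the 'No' examples do.
"dragon" → no doubled letter → No. "window" → no doubled letter → No. "falcon" → no doubled letter → No. "pepper" → 'pp' doubled → Yes.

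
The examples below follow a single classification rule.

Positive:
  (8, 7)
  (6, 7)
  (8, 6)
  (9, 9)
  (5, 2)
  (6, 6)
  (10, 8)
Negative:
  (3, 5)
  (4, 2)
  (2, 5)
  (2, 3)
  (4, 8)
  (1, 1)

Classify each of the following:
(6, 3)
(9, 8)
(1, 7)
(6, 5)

Positive, Positive, Negative, Positive

A rule that fits every label: first ≥ 5 — true of each 'Positive' example, false of each 'Negative' one.
(6, 3) → first 6 → Positive.
(9, 8) → first 9 → Positive.
(1, 7) → first 1 → Negative.
(6, 5) → first 6 → Positive.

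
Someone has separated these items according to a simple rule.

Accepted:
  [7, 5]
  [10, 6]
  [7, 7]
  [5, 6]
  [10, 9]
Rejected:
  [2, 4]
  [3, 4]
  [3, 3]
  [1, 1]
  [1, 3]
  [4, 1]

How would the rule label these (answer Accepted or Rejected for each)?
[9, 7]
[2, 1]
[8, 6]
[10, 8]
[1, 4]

'Accepted' ⟺ sum ≥ 11.
[9, 7]: 9+7 = 16 — passes, so Accepted.
[2, 1]: 2+1 = 3 — fails the rule, so Rejected.
[8, 6]: 8+6 = 14 — passes, so Accepted.
[10, 8]: 10+8 = 18 — passes, so Accepted.
[1, 4]: 1+4 = 5 — fails the rule, so Rejected.

Accepted, Rejected, Accepted, Accepted, Rejected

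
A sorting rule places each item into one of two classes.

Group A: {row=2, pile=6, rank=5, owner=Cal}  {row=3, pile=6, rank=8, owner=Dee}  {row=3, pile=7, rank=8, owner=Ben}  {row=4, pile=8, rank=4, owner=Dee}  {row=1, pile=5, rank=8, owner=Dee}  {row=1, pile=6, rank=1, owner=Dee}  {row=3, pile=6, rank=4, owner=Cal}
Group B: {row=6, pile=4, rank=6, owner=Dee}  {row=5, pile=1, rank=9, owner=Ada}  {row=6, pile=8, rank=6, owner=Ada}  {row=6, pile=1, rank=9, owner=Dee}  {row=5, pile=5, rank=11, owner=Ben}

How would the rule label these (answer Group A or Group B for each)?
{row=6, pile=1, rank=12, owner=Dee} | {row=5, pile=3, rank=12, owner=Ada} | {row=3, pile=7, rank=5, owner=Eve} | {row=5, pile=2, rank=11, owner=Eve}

Group B, Group B, Group A, Group B

All 'Group A' examples share one property — row ≤ 4 — and every 'Group B' example lacks it.
{row=6, pile=1, rank=12, owner=Dee}: Group B (row = 6). {row=5, pile=3, rank=12, owner=Ada}: Group B (row = 5). {row=3, pile=7, rank=5, owner=Eve}: Group A (row = 3). {row=5, pile=2, rank=11, owner=Eve}: Group B (row = 5).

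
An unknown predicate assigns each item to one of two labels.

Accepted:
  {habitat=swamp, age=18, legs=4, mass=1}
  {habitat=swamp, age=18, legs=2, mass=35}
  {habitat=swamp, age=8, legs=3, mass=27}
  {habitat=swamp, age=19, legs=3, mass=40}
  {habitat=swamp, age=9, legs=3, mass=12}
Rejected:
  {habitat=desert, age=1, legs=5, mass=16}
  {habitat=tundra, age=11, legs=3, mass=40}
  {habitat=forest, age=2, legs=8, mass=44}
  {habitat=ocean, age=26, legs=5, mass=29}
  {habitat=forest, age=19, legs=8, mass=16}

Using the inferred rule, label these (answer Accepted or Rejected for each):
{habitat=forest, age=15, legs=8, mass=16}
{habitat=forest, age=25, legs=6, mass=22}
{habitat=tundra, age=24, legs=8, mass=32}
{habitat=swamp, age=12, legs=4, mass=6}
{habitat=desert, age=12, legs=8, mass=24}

Rejected, Rejected, Rejected, Accepted, Rejected

Rule: habitat is swamp. This holds for each 'Accepted' example and fails for each 'Rejected' one.
{habitat=forest, age=15, legs=8, mass=16} → habitat is forest → Rejected. {habitat=forest, age=25, legs=6, mass=22} → habitat is forest → Rejected. {habitat=tundra, age=24, legs=8, mass=32} → habitat is tundra → Rejected. {habitat=swamp, age=12, legs=4, mass=6} → habitat is swamp → Accepted. {habitat=desert, age=12, legs=8, mass=24} → habitat is desert → Rejected.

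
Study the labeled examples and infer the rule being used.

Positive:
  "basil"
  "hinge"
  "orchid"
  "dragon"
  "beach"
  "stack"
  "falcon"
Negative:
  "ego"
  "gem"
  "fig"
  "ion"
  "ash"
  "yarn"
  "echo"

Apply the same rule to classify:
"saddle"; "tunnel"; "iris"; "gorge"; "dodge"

The pattern is that an item is 'Positive' exactly when: length ≥ 5.
"saddle": length 6 — qualifies, so Positive.
"tunnel": length 6 — qualifies, so Positive.
"iris": length 4 — fails the rule, so Negative.
"gorge": length 5 — qualifies, so Positive.
"dodge": length 5 — qualifies, so Positive.

Positive, Positive, Negative, Positive, Positive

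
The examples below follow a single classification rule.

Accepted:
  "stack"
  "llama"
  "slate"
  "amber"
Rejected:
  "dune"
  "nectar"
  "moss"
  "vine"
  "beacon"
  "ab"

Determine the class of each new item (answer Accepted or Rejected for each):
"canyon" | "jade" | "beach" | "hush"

Rejected, Rejected, Accepted, Rejected

The rule appears to be: odd length.
"canyon" → length 6 → Rejected. "jade" → length 4 → Rejected. "beach" → length 5 → Accepted. "hush" → length 4 → Rejected.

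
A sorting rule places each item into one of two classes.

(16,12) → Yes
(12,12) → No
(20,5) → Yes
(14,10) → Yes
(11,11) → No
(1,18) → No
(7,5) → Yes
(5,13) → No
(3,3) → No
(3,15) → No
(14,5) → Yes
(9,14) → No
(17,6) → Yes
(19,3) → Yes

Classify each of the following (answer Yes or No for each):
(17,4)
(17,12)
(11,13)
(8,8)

A rule that fits every label: first > second — true of each 'Yes' example, false of each 'No' one.
(17,4): 17 > 4, checks out → Yes. (17,12): 17 > 12, checks out → Yes. (11,13): 11 < 13, lacks this property → No. (8,8): 8 = 8, lacks this property → No.

Yes, Yes, No, No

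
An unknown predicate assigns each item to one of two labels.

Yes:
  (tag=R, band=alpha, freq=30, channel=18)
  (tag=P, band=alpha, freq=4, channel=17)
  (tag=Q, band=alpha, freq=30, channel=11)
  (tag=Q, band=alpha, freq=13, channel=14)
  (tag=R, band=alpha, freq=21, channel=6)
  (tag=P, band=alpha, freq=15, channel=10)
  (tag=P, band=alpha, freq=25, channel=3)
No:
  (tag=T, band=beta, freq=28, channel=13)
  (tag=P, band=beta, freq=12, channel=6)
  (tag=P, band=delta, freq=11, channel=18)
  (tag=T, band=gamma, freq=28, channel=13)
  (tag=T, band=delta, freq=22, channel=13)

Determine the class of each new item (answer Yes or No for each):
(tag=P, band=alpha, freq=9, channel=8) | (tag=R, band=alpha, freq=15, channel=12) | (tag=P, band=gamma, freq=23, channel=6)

Yes, Yes, No

Checking candidate rules against both groups, what survives is: band is alpha.
(tag=P, band=alpha, freq=9, channel=8) → band is alpha → Yes. (tag=R, band=alpha, freq=15, channel=12) → band is alpha → Yes. (tag=P, band=gamma, freq=23, channel=6) → band is gamma → No.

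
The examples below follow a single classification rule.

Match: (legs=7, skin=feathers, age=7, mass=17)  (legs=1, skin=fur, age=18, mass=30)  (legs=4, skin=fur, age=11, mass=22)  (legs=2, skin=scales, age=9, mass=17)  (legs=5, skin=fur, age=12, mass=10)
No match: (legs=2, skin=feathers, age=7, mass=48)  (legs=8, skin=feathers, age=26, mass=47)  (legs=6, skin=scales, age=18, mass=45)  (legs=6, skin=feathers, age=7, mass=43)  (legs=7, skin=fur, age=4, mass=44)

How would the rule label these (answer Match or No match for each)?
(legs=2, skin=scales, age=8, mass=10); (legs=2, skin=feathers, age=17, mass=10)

Every 'Match' example satisfies: mass ≤ 30. None of the 'No match' examples do.
(legs=2, skin=scales, age=8, mass=10) — mass = 10, hence Match. (legs=2, skin=feathers, age=17, mass=10) — mass = 10, hence Match.

Match, Match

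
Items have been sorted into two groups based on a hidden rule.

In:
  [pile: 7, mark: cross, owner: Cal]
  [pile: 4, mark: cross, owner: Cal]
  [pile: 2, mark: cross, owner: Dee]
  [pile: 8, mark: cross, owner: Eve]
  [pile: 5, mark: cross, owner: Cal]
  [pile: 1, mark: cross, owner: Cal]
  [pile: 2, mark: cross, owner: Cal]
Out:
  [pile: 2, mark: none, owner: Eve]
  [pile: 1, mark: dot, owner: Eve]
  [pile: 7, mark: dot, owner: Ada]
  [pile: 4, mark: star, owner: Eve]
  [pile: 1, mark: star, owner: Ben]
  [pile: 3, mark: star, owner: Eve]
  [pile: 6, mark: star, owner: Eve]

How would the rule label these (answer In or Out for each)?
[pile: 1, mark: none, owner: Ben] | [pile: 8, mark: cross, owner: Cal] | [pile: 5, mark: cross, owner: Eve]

All 'In' examples share one property — mark is cross — and every 'Out' example lacks it.
[pile: 1, mark: none, owner: Ben]: mark is none, doesn't qualify → Out. [pile: 8, mark: cross, owner: Cal]: mark is cross, qualifies → In. [pile: 5, mark: cross, owner: Eve]: mark is cross, qualifies → In.

Out, In, In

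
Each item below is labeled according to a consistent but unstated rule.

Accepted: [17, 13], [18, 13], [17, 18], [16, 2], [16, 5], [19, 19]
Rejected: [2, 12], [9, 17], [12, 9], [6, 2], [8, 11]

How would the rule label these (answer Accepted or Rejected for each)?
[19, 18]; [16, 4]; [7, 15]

Accepted, Accepted, Rejected

The common property of the 'Accepted' items is: first ≥ 13. No 'Rejected' item has it.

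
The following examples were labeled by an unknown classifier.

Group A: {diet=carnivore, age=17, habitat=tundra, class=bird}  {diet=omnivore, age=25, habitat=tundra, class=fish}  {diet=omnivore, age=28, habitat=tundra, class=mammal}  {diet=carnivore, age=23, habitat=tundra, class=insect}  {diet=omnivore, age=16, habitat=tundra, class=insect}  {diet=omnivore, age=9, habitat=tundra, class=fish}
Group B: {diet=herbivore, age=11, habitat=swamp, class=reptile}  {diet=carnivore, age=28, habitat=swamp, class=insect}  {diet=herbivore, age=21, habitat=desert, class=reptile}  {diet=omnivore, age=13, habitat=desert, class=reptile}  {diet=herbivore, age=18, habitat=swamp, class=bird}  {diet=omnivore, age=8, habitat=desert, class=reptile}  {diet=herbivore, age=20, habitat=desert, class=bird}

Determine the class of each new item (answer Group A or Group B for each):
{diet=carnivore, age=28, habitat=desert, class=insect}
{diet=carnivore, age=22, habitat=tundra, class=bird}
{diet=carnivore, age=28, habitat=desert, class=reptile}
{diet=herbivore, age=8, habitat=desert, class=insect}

Group B, Group A, Group B, Group B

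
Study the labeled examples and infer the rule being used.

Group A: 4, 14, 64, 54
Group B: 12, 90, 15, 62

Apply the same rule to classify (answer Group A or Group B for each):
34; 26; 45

Group A, Group B, Group B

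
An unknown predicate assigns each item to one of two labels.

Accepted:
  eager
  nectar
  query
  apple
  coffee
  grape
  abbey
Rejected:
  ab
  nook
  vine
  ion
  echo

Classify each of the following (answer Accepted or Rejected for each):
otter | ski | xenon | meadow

Accepted, Rejected, Accepted, Accepted

A rule that fits every label: length ≥ 5 — true of each 'Accepted' example, false of each 'Rejected' one.
otter: length 5 — has this property, so Accepted.
ski: length 3 — fails the rule, so Rejected.
xenon: length 5 — has this property, so Accepted.
meadow: length 6 — has this property, so Accepted.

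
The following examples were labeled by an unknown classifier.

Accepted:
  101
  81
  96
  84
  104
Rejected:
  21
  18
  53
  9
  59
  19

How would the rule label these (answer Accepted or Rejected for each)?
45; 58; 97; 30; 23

Rejected, Rejected, Accepted, Rejected, Rejected

The rule appears to be: at least 81.
45 → 45 < 81 → Rejected.
58 → 58 < 81 → Rejected.
97 → 97 ≥ 81 → Accepted.
30 → 30 < 81 → Rejected.
23 → 23 < 81 → Rejected.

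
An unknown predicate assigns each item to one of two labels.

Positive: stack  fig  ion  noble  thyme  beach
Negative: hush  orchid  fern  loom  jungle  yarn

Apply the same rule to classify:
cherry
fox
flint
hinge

Negative, Positive, Positive, Positive

Looking at the examples, the only property every 'Positive' case has and every 'Negative' case lacks is: odd length.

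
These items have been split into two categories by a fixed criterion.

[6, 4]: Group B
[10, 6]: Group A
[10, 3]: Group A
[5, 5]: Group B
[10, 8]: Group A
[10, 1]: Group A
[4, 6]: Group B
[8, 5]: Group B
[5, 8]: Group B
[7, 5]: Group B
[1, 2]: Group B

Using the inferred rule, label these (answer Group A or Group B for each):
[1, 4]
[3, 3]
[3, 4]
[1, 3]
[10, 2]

Group B, Group B, Group B, Group B, Group A

The simplest hypothesis consistent with all the labels is: first ≥ 10.
[1, 4] — first 1, hence Group B. [3, 3] — first 3, hence Group B. [3, 4] — first 3, hence Group B. [1, 3] — first 1, hence Group B. [10, 2] — first 10, hence Group A.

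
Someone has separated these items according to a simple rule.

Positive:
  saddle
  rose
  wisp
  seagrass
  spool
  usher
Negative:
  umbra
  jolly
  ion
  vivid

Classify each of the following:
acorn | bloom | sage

A rule that fits every label: contains 's' — true of each 'Positive' example, false of each 'Negative' one.
Negative: acorn, since no 's'.
Negative: bloom, since no 's'.
Positive: sage, since has 's'.

Negative, Negative, Positive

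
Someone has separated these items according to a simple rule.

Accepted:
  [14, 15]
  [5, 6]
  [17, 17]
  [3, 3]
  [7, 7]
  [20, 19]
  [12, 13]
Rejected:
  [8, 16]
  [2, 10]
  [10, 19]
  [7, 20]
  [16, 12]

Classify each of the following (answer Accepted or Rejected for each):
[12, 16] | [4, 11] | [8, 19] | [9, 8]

Rejected, Rejected, Rejected, Accepted

The distinguishing property — |first − second| ≤ 1 — holds for all the 'Accepted' cases and none of the 'Rejected' cases.
[12, 16] → |12−16| = 4 → Rejected. [4, 11] → |4−11| = 7 → Rejected. [8, 19] → |8−19| = 11 → Rejected. [9, 8] → |9−8| = 1 → Accepted.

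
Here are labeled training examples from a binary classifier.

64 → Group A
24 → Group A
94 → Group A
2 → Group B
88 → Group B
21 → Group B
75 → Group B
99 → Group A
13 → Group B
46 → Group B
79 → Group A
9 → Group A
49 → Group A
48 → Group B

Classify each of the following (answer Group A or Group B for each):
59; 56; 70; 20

The common property of the 'Group A' items is: ≡ 4 (mod 5). No 'Group B' item has it.
59 → 59 mod 5 = 4 → Group A. 56 → 56 mod 5 = 1 → Group B. 70 → 70 mod 5 = 0 → Group B. 20 → 20 mod 5 = 0 → Group B.

Group A, Group B, Group B, Group B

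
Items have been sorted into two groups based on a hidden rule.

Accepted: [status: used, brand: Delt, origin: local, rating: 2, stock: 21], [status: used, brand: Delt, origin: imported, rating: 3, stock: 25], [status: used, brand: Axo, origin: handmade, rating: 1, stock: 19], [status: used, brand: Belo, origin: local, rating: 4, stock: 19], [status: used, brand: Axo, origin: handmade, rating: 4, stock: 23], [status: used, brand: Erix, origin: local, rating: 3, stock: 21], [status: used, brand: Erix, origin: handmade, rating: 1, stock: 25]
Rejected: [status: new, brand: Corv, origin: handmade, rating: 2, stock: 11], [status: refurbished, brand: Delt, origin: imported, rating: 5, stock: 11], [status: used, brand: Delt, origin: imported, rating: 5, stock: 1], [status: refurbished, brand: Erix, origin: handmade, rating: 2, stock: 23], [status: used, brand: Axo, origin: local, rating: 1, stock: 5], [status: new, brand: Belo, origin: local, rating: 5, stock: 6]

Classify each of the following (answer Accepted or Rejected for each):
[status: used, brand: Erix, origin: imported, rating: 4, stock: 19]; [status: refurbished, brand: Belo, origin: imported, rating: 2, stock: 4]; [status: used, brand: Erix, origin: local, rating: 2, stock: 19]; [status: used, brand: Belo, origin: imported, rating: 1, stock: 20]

Rule: status is used AND stock ≥ 6. This holds for each 'Accepted' example and fails for each 'Rejected' one.
[status: used, brand: Erix, origin: imported, rating: 4, stock: 19]: status is used, stock = 19 — checks out, so Accepted.
[status: refurbished, brand: Belo, origin: imported, rating: 2, stock: 4]: status is refurbished, stock = 4 — lacks this property, so Rejected.
[status: used, brand: Erix, origin: local, rating: 2, stock: 19]: status is used, stock = 19 — checks out, so Accepted.
[status: used, brand: Belo, origin: imported, rating: 1, stock: 20]: status is used, stock = 20 — checks out, so Accepted.

Accepted, Rejected, Accepted, Accepted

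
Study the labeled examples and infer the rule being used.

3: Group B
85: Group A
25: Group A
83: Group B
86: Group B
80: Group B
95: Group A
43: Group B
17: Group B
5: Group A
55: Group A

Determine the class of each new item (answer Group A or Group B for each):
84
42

The classifier is using: ends in digit 5.
84: last digit 4, fails the rule → Group B. 42: last digit 2, fails the rule → Group B.

Group B, Group B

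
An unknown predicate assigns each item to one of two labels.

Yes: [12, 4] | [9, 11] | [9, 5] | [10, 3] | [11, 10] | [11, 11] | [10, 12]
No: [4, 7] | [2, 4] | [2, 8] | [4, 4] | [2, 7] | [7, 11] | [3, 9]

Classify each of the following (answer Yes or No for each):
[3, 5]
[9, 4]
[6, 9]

No, Yes, No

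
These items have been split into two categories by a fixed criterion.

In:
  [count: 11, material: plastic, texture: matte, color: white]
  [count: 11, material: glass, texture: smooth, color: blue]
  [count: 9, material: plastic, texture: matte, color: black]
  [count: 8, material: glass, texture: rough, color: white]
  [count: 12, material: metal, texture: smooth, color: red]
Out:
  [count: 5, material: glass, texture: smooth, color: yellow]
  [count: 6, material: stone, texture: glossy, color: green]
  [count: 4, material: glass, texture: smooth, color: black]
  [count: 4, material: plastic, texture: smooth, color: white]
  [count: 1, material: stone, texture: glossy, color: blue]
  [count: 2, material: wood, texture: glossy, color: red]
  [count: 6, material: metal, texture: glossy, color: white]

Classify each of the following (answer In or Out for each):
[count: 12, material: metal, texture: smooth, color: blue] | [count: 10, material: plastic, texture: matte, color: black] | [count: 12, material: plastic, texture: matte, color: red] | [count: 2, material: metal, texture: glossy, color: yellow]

In, In, In, Out

The distinguishing property — count ≥ 8 — holds for all the 'In' cases and none of the 'Out' cases.
[count: 12, material: metal, texture: smooth, color: blue]: In (count = 12).
[count: 10, material: plastic, texture: matte, color: black]: In (count = 10).
[count: 12, material: plastic, texture: matte, color: red]: In (count = 12).
[count: 2, material: metal, texture: glossy, color: yellow]: Out (count = 2).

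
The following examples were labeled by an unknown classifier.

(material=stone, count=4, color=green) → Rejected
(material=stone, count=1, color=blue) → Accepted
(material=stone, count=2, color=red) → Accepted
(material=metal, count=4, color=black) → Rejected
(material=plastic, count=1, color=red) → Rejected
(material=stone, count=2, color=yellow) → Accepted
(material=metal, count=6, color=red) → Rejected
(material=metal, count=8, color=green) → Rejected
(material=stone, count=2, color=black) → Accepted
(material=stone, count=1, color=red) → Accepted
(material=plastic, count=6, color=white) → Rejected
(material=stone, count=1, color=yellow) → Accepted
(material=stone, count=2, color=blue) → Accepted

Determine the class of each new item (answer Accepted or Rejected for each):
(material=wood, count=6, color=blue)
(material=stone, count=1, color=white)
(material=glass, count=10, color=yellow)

Rejected, Accepted, Rejected

The pattern is that an item is 'Accepted' exactly when: material is stone AND count ≤ 2.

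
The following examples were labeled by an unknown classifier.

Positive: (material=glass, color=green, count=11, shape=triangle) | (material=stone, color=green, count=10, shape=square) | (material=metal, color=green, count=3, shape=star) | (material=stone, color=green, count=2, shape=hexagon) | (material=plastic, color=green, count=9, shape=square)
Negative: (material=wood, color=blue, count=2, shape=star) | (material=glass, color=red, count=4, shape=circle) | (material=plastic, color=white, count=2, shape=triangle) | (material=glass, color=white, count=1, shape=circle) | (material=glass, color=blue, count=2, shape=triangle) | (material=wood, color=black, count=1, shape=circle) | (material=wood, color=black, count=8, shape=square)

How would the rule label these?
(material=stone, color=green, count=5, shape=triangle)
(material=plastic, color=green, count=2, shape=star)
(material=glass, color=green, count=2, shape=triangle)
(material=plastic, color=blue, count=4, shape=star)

Positive, Positive, Positive, Negative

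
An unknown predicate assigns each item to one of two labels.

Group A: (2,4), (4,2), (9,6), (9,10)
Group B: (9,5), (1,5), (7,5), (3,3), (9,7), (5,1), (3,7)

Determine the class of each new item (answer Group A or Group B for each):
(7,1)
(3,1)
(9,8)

Group B, Group B, Group A

The distinguishing property — second is even — holds for all the 'Group A' cases and none of the 'Group B' cases.
(7,1) — second 1, hence Group B. (3,1) — second 1, hence Group B. (9,8) — second 8, hence Group A.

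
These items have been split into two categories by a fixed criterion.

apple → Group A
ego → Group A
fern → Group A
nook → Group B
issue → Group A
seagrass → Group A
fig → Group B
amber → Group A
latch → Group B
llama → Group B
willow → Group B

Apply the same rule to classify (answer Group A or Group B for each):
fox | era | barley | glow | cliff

Group B, Group A, Group A, Group B, Group B

Looking at the examples, the only property every 'Group A' case has and every 'Group B' case lacks is: contains 'e'.
fox — no 'e', hence Group B. era — has 'e', hence Group A. barley — has 'e', hence Group A. glow — no 'e', hence Group B. cliff — no 'e', hence Group B.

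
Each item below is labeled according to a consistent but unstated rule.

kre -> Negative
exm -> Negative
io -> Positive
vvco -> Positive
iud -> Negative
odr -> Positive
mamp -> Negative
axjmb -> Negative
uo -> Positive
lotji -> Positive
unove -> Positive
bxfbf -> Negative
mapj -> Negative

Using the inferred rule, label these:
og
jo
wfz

The distinguishing property — contains 'o' — holds for all the 'Positive' cases and none of the 'Negative' cases.
og → has 'o' → Positive.
jo → has 'o' → Positive.
wfz → no 'o' → Negative.

Positive, Positive, Negative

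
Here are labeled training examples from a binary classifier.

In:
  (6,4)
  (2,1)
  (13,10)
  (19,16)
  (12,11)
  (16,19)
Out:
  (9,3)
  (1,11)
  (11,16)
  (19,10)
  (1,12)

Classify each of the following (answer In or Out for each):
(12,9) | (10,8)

In, In

The rule appears to be: |first − second| ≤ 3.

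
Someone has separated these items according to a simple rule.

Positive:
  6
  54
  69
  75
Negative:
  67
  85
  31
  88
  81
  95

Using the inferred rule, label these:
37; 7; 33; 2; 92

Negative, Negative, Positive, Negative, Negative

One predicate separates the groups cleanly: multiple of 3 AND at most 75.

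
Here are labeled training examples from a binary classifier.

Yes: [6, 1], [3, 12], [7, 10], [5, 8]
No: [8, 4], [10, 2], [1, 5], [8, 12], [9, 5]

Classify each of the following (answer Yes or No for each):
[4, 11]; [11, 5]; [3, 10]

The rule appears to be: sum is odd.
[4, 11]: 4+11 = 15, matches → Yes.
[11, 5]: 11+5 = 16, fails this test → No.
[3, 10]: 3+10 = 13, matches → Yes.

Yes, No, Yes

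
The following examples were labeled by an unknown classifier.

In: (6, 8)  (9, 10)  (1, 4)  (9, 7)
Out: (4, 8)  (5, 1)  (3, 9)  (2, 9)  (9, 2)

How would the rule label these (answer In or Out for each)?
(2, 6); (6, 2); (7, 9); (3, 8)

Out, Out, In, Out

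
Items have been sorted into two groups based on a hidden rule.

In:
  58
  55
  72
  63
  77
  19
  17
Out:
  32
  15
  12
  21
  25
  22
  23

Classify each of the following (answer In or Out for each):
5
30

The distinguishing property — digit sum ≥ 8 — holds for all the 'In' cases and none of the 'Out' cases.
5: digit sum 5 — does not fit, so Out. 30: digit sum 3+0 = 3 — does not fit, so Out.

Out, Out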